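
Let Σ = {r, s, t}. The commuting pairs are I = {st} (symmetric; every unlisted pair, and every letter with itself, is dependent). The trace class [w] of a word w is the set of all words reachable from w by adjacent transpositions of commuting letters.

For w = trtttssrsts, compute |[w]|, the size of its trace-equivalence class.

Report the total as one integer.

30

0(t) covers ∅
1(r) covers 0:t
2(t) covers 1:r
3(t) covers 2:t
4(t) covers 3:t
5(s) covers 1:r
6(s) covers 5:s
7(r) covers 4:t, 6:s
8(s) covers 7:r
9(t) covers 7:r
10(s) covers 8:s
floor of heap: 0:t
completions by unplaced set U, small U first (add the entries for U minus each lowest piece of U):
  |U|=1: {9}:1  {10}:1
  |U|=2: {8,10}:1  {9,10}:2
  |U|=3: {8,9,10}:3
  |U|=4: {7,8,9,10}:3
  |U|=5: {4,7,8,9,10}:3  {6,7,8,9,10}:3
  |U|=6: {3,4,7,8,9,10}:3  {4,6,7,8,9,10}:6  {5,6,7,8,9,10}:3
  |U|=7: {2,3,4,7,8,9,10}:3  {3,4,6,7,8,9,10}:9  {4,5,6,7,8,9,10}:9
  |U|=8: {2,3,4,6,7,8,9,10}:12  {3,4,5,6,7,8,9,10}:18
  |U|=9: {2,3,4,5,6,7,8,9,10}:30
  start at 0(t): 30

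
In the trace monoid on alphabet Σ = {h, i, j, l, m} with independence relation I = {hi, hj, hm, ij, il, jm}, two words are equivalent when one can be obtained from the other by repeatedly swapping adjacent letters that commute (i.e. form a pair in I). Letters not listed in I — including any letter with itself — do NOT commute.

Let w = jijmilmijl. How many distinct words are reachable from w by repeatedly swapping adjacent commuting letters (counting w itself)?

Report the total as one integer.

92

drop 0:j onto floor
drop 1:i onto floor
drop 2:j onto {0:j}
drop 3:m onto {1:i}
drop 4:i onto {3:m}
drop 5:l onto {2:j, 3:m}
drop 6:m onto {4:i, 5:l}
drop 7:i onto {6:m}
drop 8:j onto {5:l}
drop 9:l onto {6:m, 8:j}
ground layer = {0:j, 1:i}
drop-orders for the pieces not yet dropped (sum over which currently-grounded one goes next):
  1 to go: {7} 1  {9} 1
  2 to go: {7,9} 2  {8,9} 1
  3 to go: {6,7,9} 2  {7,8,9} 3
  4 to go: {4,6,7,9} 2  {6,7,8,9} 5
  5 to go: {4,6,7,8,9} 7  {5,6,7,8,9} 5
  6 to go: {2,5,6,7,8,9} 5  {4,5,6,7,8,9} 12
  7 to go: {0,2,5,6,7,8,9} 5  {2,4,5,6,7,8,9} 17  {3,4,5,6,7,8,9} 12
  8 to go: {0,2,4,5,6,7,8,9} 22  {1,3,4,5,6,7,8,9} 12  {2,3,4,5,6,7,8,9} 29
  if 0:j drops first: 41 orders
  if 1:i drops first: 51 orders
heap linearizations: 92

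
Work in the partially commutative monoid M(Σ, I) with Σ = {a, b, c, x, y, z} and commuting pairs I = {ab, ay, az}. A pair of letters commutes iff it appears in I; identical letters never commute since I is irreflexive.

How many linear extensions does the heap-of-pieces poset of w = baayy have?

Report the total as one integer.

#0=b has no predecessor
#1=a has no predecessor
#2=a depends on [1:a]
#3=y depends on [0:b]
#4=y depends on [3:y]
sources: [0:b, 1:a]
N(rest) = Σ N(rest − s) over sources s of rest; N(one piece) = 1:
  size 1 → [2]=1  [4]=1
  size 2 → [1,2]=1  [2,4]=2  [3,4]=1
  size 3 → [0,3,4]=1  [1,2,4]=3  [2,3,4]=3
  first=0(b) contributes 6
  first=1(a) contributes 4
|[w]| = 10

10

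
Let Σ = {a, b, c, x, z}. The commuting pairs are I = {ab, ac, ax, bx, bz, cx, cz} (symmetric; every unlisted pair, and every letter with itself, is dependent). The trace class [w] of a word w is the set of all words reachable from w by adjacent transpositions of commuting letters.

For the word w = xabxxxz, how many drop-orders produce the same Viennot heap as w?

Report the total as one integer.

35

0(x) covers ∅
1(a) covers ∅
2(b) covers ∅
3(x) covers 0:x
4(x) covers 3:x
5(x) covers 4:x
6(z) covers 1:a, 5:x
floor of heap: 0:x, 1:a, 2:b
completions by unplaced set U, small U first (add the entries for U minus each lowest piece of U):
  |U|=1: {2}:1  {6}:1
  |U|=2: {1,6}:1  {2,6}:2  {5,6}:1
  |U|=3: {1,2,6}:3  {1,5,6}:2  {2,5,6}:3  {4,5,6}:1
  |U|=4: {1,2,5,6}:8  {1,4,5,6}:3  {2,4,5,6}:4  {3,4,5,6}:1
  |U|=5: {0,3,4,5,6}:1  {1,2,4,5,6}:15  {1,3,4,5,6}:4  {2,3,4,5,6}:5
  start at 0(x): 24
  start at 1(a): 6
  start at 2(b): 5
sum over floor = 35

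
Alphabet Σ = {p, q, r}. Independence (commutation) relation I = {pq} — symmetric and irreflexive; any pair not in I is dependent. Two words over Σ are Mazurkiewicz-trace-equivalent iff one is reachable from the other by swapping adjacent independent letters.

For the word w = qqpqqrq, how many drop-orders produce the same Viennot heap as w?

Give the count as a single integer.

5

0(q) covers ∅
1(q) covers 0:q
2(p) covers ∅
3(q) covers 1:q
4(q) covers 3:q
5(r) covers 2:p, 4:q
6(q) covers 5:r
floor of heap: 0:q, 2:p
completions by unplaced set U, small U first (add the entries for U minus each lowest piece of U):
  |U|=1: {6}:1
  |U|=2: {5,6}:1
  |U|=3: {2,5,6}:1  {4,5,6}:1
  |U|=4: {2,4,5,6}:2  {3,4,5,6}:1
  |U|=5: {1,3,4,5,6}:1  {2,3,4,5,6}:3
  start at 0(q): 4
  start at 2(p): 1
sum over floor = 5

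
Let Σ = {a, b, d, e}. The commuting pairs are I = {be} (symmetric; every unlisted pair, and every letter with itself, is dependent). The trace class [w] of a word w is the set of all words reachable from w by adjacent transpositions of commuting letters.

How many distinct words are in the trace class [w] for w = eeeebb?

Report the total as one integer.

#0=e has no predecessor
#1=e depends on [0:e]
#2=e depends on [1:e]
#3=e depends on [2:e]
#4=b has no predecessor
#5=b depends on [4:b]
sources: [0:e, 4:b]
N(rest) = Σ N(rest − s) over sources s of rest; N(one piece) = 1:
  size 1 → [3]=1  [5]=1
  size 2 → [2,3]=1  [3,5]=2  [4,5]=1
  size 3 → [1,2,3]=1  [2,3,5]=3  [3,4,5]=3
  size 4 → [0,1,2,3]=1  [1,2,3,5]=4  [2,3,4,5]=6
  first=0(e) contributes 10
  first=4(b) contributes 5
|[w]| = 15

15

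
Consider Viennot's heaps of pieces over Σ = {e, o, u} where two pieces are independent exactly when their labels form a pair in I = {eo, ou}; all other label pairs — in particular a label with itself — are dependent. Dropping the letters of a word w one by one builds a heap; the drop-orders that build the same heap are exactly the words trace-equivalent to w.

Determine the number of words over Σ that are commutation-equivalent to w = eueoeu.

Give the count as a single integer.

6

0(e) covers ∅
1(u) covers 0:e
2(e) covers 1:u
3(o) covers ∅
4(e) covers 2:e
5(u) covers 4:e
floor of heap: 0:e, 3:o
completions by unplaced set U, small U first (add the entries for U minus each lowest piece of U):
  |U|=1: {3}:1  {5}:1
  |U|=2: {3,5}:2  {4,5}:1
  |U|=3: {2,4,5}:1  {3,4,5}:3
  |U|=4: {1,2,4,5}:1  {2,3,4,5}:4
  start at 0(e): 5
  start at 3(o): 1
sum over floor = 6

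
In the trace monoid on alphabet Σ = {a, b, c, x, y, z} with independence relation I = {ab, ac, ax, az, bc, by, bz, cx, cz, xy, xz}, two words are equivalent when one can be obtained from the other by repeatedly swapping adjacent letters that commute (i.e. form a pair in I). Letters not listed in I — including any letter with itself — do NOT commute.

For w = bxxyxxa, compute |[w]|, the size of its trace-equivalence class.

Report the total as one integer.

drop 0:b onto floor
drop 1:x onto {0:b}
drop 2:x onto {1:x}
drop 3:y onto floor
drop 4:x onto {2:x}
drop 5:x onto {4:x}
drop 6:a onto {3:y}
ground layer = {0:b, 3:y}
drop-orders for the pieces not yet dropped (sum over which currently-grounded one goes next):
  1 to go: {5} 1  {6} 1
  2 to go: {3,6} 1  {4,5} 1  {5,6} 2
  3 to go: {2,4,5} 1  {3,5,6} 3  {4,5,6} 3
  4 to go: {1,2,4,5} 1  {2,4,5,6} 4  {3,4,5,6} 6
  5 to go: {0,1,2,4,5} 1  {1,2,4,5,6} 5  {2,3,4,5,6} 10
  if 0:b drops first: 15 orders
  if 3:y drops first: 6 orders
heap linearizations: 21

21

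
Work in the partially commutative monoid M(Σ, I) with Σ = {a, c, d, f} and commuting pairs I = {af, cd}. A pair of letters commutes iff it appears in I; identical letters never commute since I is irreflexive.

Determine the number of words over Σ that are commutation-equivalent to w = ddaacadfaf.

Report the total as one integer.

3

drop 0:d onto floor
drop 1:d onto {0:d}
drop 2:a onto {1:d}
drop 3:a onto {2:a}
drop 4:c onto {3:a}
drop 5:a onto {4:c}
drop 6:d onto {5:a}
drop 7:f onto {6:d}
drop 8:a onto {6:d}
drop 9:f onto {7:f}
ground layer = {0:d}
drop-orders for the pieces not yet dropped (sum over which currently-grounded one goes next):
  1 to go: {8} 1  {9} 1
  2 to go: {7,9} 1  {8,9} 2
  3 to go: {7,8,9} 3
  4 to go: {6,7,8,9} 3
  5 to go: {5,6,7,8,9} 3
  6 to go: {4,5,6,7,8,9} 3
  7 to go: {3,4,5,6,7,8,9} 3
  8 to go: {2,3,4,5,6,7,8,9} 3
  if 0:d drops first: 3 orders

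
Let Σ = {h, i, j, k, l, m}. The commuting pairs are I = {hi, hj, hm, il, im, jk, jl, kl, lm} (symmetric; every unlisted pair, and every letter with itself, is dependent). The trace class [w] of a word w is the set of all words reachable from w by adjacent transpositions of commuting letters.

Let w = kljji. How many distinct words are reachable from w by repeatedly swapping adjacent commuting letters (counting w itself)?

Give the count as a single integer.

15

0(k) covers ∅
1(l) covers ∅
2(j) covers ∅
3(j) covers 2:j
4(i) covers 0:k, 3:j
floor of heap: 0:k, 1:l, 2:j
completions by unplaced set U, small U first (add the entries for U minus each lowest piece of U):
  |U|=1: {1}:1  {4}:1
  |U|=2: {0,4}:1  {1,4}:2  {3,4}:1
  |U|=3: {0,1,4}:3  {0,3,4}:2  {1,3,4}:3  {2,3,4}:1
  start at 0(k): 4
  start at 1(l): 3
  start at 2(j): 8
sum over floor = 15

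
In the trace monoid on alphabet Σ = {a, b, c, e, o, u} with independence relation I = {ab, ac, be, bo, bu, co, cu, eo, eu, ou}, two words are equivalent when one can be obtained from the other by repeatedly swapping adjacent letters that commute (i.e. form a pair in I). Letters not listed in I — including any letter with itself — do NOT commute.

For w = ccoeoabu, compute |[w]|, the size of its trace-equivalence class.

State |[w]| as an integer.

drop 0:c onto floor
drop 1:c onto {0:c}
drop 2:o onto floor
drop 3:e onto {1:c}
drop 4:o onto {2:o}
drop 5:a onto {3:e, 4:o}
drop 6:b onto {1:c}
drop 7:u onto {5:a}
ground layer = {0:c, 2:o}
drop-orders for the pieces not yet dropped (sum over which currently-grounded one goes next):
  1 to go: {6} 1  {7} 1
  2 to go: {5,7} 1  {6,7} 2
  3 to go: {3,5,7} 1  {4,5,7} 1  {5,6,7} 3
  4 to go: {2,4,5,7} 1  {3,4,5,7} 2  {3,5,6,7} 4  {4,5,6,7} 4
  5 to go: {1,3,5,6,7} 4  {2,3,4,5,7} 3  {2,4,5,6,7} 5  {3,4,5,6,7} 10
  6 to go: {0,1,3,5,6,7} 4  {1,3,4,5,6,7} 14  {2,3,4,5,6,7} 18
  if 0:c drops first: 32 orders
  if 2:o drops first: 18 orders
heap linearizations: 50

50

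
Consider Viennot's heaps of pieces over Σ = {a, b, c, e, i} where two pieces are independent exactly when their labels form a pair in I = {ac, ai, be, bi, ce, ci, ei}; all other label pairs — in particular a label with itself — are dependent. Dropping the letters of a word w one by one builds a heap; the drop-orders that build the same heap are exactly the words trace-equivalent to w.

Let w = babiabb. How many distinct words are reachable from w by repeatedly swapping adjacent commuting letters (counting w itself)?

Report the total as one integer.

7

0(b) covers ∅
1(a) covers 0:b
2(b) covers 1:a
3(i) covers ∅
4(a) covers 2:b
5(b) covers 4:a
6(b) covers 5:b
floor of heap: 0:b, 3:i
completions by unplaced set U, small U first (add the entries for U minus each lowest piece of U):
  |U|=1: {3}:1  {6}:1
  |U|=2: {3,6}:2  {5,6}:1
  |U|=3: {3,5,6}:3  {4,5,6}:1
  |U|=4: {2,4,5,6}:1  {3,4,5,6}:4
  |U|=5: {1,2,4,5,6}:1  {2,3,4,5,6}:5
  start at 0(b): 6
  start at 3(i): 1
sum over floor = 7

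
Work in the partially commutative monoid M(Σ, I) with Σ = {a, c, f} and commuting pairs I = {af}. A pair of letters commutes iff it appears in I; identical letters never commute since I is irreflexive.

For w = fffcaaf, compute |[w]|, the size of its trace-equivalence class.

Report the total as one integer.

3

#0=f has no predecessor
#1=f depends on [0:f]
#2=f depends on [1:f]
#3=c depends on [2:f]
#4=a depends on [3:c]
#5=a depends on [4:a]
#6=f depends on [3:c]
sources: [0:f]
N(rest) = Σ N(rest − s) over sources s of rest; N(one piece) = 1:
  size 1 → [5]=1  [6]=1
  size 2 → [4,5]=1  [5,6]=2
  size 3 → [4,5,6]=3
  size 4 → [3,4,5,6]=3
  size 5 → [2,3,4,5,6]=3
  first=0(f) contributes 3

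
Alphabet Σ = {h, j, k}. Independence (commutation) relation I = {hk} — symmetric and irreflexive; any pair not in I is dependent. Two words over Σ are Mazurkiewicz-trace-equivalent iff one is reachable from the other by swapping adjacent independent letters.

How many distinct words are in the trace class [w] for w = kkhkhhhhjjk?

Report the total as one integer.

drop 0:k onto floor
drop 1:k onto {0:k}
drop 2:h onto floor
drop 3:k onto {1:k}
drop 4:h onto {2:h}
drop 5:h onto {4:h}
drop 6:h onto {5:h}
drop 7:h onto {6:h}
drop 8:j onto {3:k, 7:h}
drop 9:j onto {8:j}
drop 10:k onto {9:j}
ground layer = {0:k, 2:h}
drop-orders for the pieces not yet dropped (sum over which currently-grounded one goes next):
  1 to go: {10} 1
  2 to go: {9,10} 1
  3 to go: {8,9,10} 1
  4 to go: {3,8,9,10} 1  {7,8,9,10} 1
  5 to go: {1,3,8,9,10} 1  {3,7,8,9,10} 2  {6,7,8,9,10} 1
  6 to go: {0,1,3,8,9,10} 1  {1,3,7,8,9,10} 3  {3,6,7,8,9,10} 3  {5,6,7,8,9,10} 1
  7 to go: {0,1,3,7,8,9,10} 4  {1,3,6,7,8,9,10} 6  {3,5,6,7,8,9,10} 4  {4,5,6,7,8,9,10} 1
  8 to go: {0,1,3,6,7,8,9,10} 10  {1,3,5,6,7,8,9,10} 10  {2,4,5,6,7,8,9,10} 1  {3,4,5,6,7,8,9,10} 5
  9 to go: {0,1,3,5,6,7,8,9,10} 20  {1,3,4,5,6,7,8,9,10} 15  {2,3,4,5,6,7,8,9,10} 6
  if 0:k drops first: 21 orders
  if 2:h drops first: 35 orders
heap linearizations: 56

56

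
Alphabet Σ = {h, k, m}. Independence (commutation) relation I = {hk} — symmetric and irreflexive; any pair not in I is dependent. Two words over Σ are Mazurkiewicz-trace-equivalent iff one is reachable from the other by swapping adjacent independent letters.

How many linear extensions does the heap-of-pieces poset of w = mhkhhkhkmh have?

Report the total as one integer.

35

#0=m has no predecessor
#1=h depends on [0:m]
#2=k depends on [0:m]
#3=h depends on [1:h]
#4=h depends on [3:h]
#5=k depends on [2:k]
#6=h depends on [4:h]
#7=k depends on [5:k]
#8=m depends on [6:h, 7:k]
#9=h depends on [8:m]
sources: [0:m]
N(rest) = Σ N(rest − s) over sources s of rest; N(one piece) = 1:
  size 1 → [9]=1
  size 2 → [8,9]=1
  size 3 → [6,8,9]=1  [7,8,9]=1
  size 4 → [4,6,8,9]=1  [5,7,8,9]=1  [6,7,8,9]=2
  size 5 → [2,5,7,8,9]=1  [3,4,6,8,9]=1  [4,6,7,8,9]=3  [5,6,7,8,9]=3
  size 6 → [1,3,4,6,8,9]=1  [2,5,6,7,8,9]=4  [3,4,6,7,8,9]=4  [4,5,6,7,8,9]=6
  size 7 → [1,3,4,6,7,8,9]=5  [2,4,5,6,7,8,9]=10  [3,4,5,6,7,8,9]=10
  size 8 → [1,3,4,5,6,7,8,9]=15  [2,3,4,5,6,7,8,9]=20
  first=0(m) contributes 35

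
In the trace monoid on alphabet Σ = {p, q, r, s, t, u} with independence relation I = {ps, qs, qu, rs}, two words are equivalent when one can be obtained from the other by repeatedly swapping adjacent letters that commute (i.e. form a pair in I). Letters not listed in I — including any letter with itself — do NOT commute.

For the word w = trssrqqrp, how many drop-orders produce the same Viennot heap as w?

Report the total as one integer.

28

drop 0:t onto floor
drop 1:r onto {0:t}
drop 2:s onto {0:t}
drop 3:s onto {2:s}
drop 4:r onto {1:r}
drop 5:q onto {4:r}
drop 6:q onto {5:q}
drop 7:r onto {6:q}
drop 8:p onto {7:r}
ground layer = {0:t}
drop-orders for the pieces not yet dropped (sum over which currently-grounded one goes next):
  1 to go: {3} 1  {8} 1
  2 to go: {2,3} 1  {3,8} 2  {7,8} 1
  3 to go: {2,3,8} 3  {3,7,8} 3  {6,7,8} 1
  4 to go: {2,3,7,8} 6  {3,6,7,8} 4  {5,6,7,8} 1
  5 to go: {2,3,6,7,8} 10  {3,5,6,7,8} 5  {4,5,6,7,8} 1
  6 to go: {1,4,5,6,7,8} 1  {2,3,5,6,7,8} 15  {3,4,5,6,7,8} 6
  7 to go: {1,3,4,5,6,7,8} 7  {2,3,4,5,6,7,8} 21
  if 0:t drops first: 28 orders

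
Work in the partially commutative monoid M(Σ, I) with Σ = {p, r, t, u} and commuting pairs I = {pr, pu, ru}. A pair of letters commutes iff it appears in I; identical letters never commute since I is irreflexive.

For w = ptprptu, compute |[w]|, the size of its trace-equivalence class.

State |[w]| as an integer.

3

drop 0:p onto floor
drop 1:t onto {0:p}
drop 2:p onto {1:t}
drop 3:r onto {1:t}
drop 4:p onto {2:p}
drop 5:t onto {3:r, 4:p}
drop 6:u onto {5:t}
ground layer = {0:p}
drop-orders for the pieces not yet dropped (sum over which currently-grounded one goes next):
  1 to go: {6} 1
  2 to go: {5,6} 1
  3 to go: {3,5,6} 1  {4,5,6} 1
  4 to go: {2,4,5,6} 1  {3,4,5,6} 2
  5 to go: {2,3,4,5,6} 3
  if 0:p drops first: 3 orders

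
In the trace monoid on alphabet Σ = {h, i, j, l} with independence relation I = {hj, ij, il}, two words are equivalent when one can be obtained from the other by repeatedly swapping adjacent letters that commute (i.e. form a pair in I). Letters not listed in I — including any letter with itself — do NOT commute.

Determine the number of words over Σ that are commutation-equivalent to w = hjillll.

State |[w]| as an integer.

11

drop 0:h onto floor
drop 1:j onto floor
drop 2:i onto {0:h}
drop 3:l onto {0:h, 1:j}
drop 4:l onto {3:l}
drop 5:l onto {4:l}
drop 6:l onto {5:l}
ground layer = {0:h, 1:j}
drop-orders for the pieces not yet dropped (sum over which currently-grounded one goes next):
  1 to go: {2} 1  {6} 1
  2 to go: {2,6} 2  {5,6} 1
  3 to go: {2,5,6} 3  {4,5,6} 1
  4 to go: {2,4,5,6} 4  {3,4,5,6} 1
  5 to go: {1,3,4,5,6} 1  {2,3,4,5,6} 5
  if 0:h drops first: 6 orders
  if 1:j drops first: 5 orders
heap linearizations: 11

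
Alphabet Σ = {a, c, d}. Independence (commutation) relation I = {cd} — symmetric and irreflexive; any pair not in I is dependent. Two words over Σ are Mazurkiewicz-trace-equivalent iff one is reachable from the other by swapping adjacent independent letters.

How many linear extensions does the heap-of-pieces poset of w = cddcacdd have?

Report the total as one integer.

piece 0:c — minimal
piece 1:d — minimal
piece 2:d rests on {1:d}
piece 3:c rests on {0:c}
piece 4:a rests on {2:d, 3:c}
piece 5:c rests on {4:a}
piece 6:d rests on {4:a}
piece 7:d rests on {6:d}
minimal pieces: {0:c, 1:d}
ways to finish when only these pieces remain (= sum over removing one remaining piece with nothing left below it):
  1 left: {5}→1  {7}→1
  2 left: {5,7}→2  {6,7}→1
  3 left: {5,6,7}→3
  4 left: {4,5,6,7}→3
  5 left: {2,4,5,6,7}→3  {3,4,5,6,7}→3
  6 left: {0,3,4,5,6,7}→3  {1,2,4,5,6,7}→3  {2,3,4,5,6,7}→6
  placing 0:c first → 9 extensions
  placing 1:d first → 9 extensions
total linear extensions = 18

18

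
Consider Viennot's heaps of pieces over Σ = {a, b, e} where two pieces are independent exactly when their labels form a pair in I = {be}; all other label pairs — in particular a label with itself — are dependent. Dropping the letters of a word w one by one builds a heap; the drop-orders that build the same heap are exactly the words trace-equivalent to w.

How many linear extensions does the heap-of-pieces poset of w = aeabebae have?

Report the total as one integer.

3

drop 0:a onto floor
drop 1:e onto {0:a}
drop 2:a onto {1:e}
drop 3:b onto {2:a}
drop 4:e onto {2:a}
drop 5:b onto {3:b}
drop 6:a onto {4:e, 5:b}
drop 7:e onto {6:a}
ground layer = {0:a}
drop-orders for the pieces not yet dropped (sum over which currently-grounded one goes next):
  1 to go: {7} 1
  2 to go: {6,7} 1
  3 to go: {4,6,7} 1  {5,6,7} 1
  4 to go: {3,5,6,7} 1  {4,5,6,7} 2
  5 to go: {3,4,5,6,7} 3
  6 to go: {2,3,4,5,6,7} 3
  if 0:a drops first: 3 orders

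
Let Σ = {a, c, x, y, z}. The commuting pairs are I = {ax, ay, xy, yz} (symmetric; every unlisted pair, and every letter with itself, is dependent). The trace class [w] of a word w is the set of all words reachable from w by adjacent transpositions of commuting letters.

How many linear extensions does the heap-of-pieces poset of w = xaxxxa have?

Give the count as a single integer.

0(x) covers ∅
1(a) covers ∅
2(x) covers 0:x
3(x) covers 2:x
4(x) covers 3:x
5(a) covers 1:a
floor of heap: 0:x, 1:a
completions by unplaced set U, small U first (add the entries for U minus each lowest piece of U):
  |U|=1: {4}:1  {5}:1
  |U|=2: {1,5}:1  {3,4}:1  {4,5}:2
  |U|=3: {1,4,5}:3  {2,3,4}:1  {3,4,5}:3
  |U|=4: {0,2,3,4}:1  {1,3,4,5}:6  {2,3,4,5}:4
  start at 0(x): 10
  start at 1(a): 5
sum over floor = 15

15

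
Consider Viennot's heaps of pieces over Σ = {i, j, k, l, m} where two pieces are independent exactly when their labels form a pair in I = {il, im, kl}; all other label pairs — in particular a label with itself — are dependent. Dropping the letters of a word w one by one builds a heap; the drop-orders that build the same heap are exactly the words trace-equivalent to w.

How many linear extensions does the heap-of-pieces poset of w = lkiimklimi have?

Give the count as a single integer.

drop 0:l onto floor
drop 1:k onto floor
drop 2:i onto {1:k}
drop 3:i onto {2:i}
drop 4:m onto {0:l, 1:k}
drop 5:k onto {3:i, 4:m}
drop 6:l onto {4:m}
drop 7:i onto {5:k}
drop 8:m onto {5:k, 6:l}
drop 9:i onto {7:i}
ground layer = {0:l, 1:k}
drop-orders for the pieces not yet dropped (sum over which currently-grounded one goes next):
  1 to go: {8} 1  {9} 1
  2 to go: {6,8} 1  {7,9} 1  {8,9} 2
  3 to go: {6,8,9} 3  {7,8,9} 3
  4 to go: {5,7,8,9} 3  {6,7,8,9} 6
  5 to go: {3,5,7,8,9} 3  {5,6,7,8,9} 9
  6 to go: {2,3,5,7,8,9} 3  {3,5,6,7,8,9} 12  {4,5,6,7,8,9} 9
  7 to go: {0,4,5,6,7,8,9} 9  {2,3,5,6,7,8,9} 15  {3,4,5,6,7,8,9} 21
  8 to go: {0,3,4,5,6,7,8,9} 30  {2,3,4,5,6,7,8,9} 36
  if 0:l drops first: 36 orders
  if 1:k drops first: 66 orders
heap linearizations: 102

102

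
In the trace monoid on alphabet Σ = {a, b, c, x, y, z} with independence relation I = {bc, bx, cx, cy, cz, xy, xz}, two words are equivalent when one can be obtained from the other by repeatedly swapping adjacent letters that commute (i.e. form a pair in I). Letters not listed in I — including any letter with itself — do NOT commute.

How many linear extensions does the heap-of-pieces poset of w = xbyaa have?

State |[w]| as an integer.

piece 0:x — minimal
piece 1:b — minimal
piece 2:y rests on {1:b}
piece 3:a rests on {0:x, 2:y}
piece 4:a rests on {3:a}
minimal pieces: {0:x, 1:b}
ways to finish when only these pieces remain (= sum over removing one remaining piece with nothing left below it):
  1 left: {4}→1
  2 left: {3,4}→1
  3 left: {0,3,4}→1  {2,3,4}→1
  placing 0:x first → 1 extensions
  placing 1:b first → 2 extensions
total linear extensions = 3

3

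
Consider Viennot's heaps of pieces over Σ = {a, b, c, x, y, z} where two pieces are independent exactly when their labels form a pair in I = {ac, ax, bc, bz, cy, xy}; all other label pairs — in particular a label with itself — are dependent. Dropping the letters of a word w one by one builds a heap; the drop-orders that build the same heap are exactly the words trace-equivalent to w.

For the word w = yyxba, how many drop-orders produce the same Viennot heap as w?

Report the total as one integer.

3

piece 0:y — minimal
piece 1:y rests on {0:y}
piece 2:x — minimal
piece 3:b rests on {1:y, 2:x}
piece 4:a rests on {3:b}
minimal pieces: {0:y, 2:x}
ways to finish when only these pieces remain (= sum over removing one remaining piece with nothing left below it):
  1 left: {4}→1
  2 left: {3,4}→1
  3 left: {1,3,4}→1  {2,3,4}→1
  placing 0:y first → 2 extensions
  placing 2:x first → 1 extensions
total linear extensions = 3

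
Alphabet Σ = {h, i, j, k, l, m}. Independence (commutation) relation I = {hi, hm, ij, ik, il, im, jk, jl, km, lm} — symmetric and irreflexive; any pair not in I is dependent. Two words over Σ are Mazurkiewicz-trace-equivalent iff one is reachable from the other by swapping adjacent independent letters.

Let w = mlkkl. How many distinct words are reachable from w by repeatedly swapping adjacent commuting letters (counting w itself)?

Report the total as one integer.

5

piece 0:m — minimal
piece 1:l — minimal
piece 2:k rests on {1:l}
piece 3:k rests on {2:k}
piece 4:l rests on {3:k}
minimal pieces: {0:m, 1:l}
ways to finish when only these pieces remain (= sum over removing one remaining piece with nothing left below it):
  1 left: {0}→1  {4}→1
  2 left: {0,4}→2  {3,4}→1
  3 left: {0,3,4}→3  {2,3,4}→1
  placing 0:m first → 1 extensions
  placing 1:l first → 4 extensions
total linear extensions = 5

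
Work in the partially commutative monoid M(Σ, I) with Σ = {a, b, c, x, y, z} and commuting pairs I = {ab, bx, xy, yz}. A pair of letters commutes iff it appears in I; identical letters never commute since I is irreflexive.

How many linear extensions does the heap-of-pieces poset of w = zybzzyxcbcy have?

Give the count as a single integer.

8

#0=z has no predecessor
#1=y has no predecessor
#2=b depends on [0:z, 1:y]
#3=z depends on [2:b]
#4=z depends on [3:z]
#5=y depends on [2:b]
#6=x depends on [4:z]
#7=c depends on [5:y, 6:x]
#8=b depends on [7:c]
#9=c depends on [8:b]
#10=y depends on [9:c]
sources: [0:z, 1:y]
N(rest) = Σ N(rest − s) over sources s of rest; N(one piece) = 1:
  size 1 → [10]=1
  size 2 → [9,10]=1
  size 3 → [8,9,10]=1
  size 4 → [7,8,9,10]=1
  size 5 → [5,7,8,9,10]=1  [6,7,8,9,10]=1
  size 6 → [4,6,7,8,9,10]=1  [5,6,7,8,9,10]=2
  size 7 → [3,4,6,7,8,9,10]=1  [4,5,6,7,8,9,10]=3
  size 8 → [3,4,5,6,7,8,9,10]=4
  size 9 → [2,3,4,5,6,7,8,9,10]=4
  first=0(z) contributes 4
  first=1(y) contributes 4
|[w]| = 8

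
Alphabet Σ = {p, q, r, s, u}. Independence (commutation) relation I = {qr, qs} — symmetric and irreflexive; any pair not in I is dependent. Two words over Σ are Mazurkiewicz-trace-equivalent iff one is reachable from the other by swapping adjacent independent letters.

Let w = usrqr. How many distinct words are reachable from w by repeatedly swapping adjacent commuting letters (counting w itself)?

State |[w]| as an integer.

4

piece 0:u — minimal
piece 1:s rests on {0:u}
piece 2:r rests on {1:s}
piece 3:q rests on {0:u}
piece 4:r rests on {2:r}
minimal pieces: {0:u}
ways to finish when only these pieces remain (= sum over removing one remaining piece with nothing left below it):
  1 left: {3}→1  {4}→1
  2 left: {2,4}→1  {3,4}→2
  3 left: {1,2,4}→1  {2,3,4}→3
  placing 0:u first → 4 extensions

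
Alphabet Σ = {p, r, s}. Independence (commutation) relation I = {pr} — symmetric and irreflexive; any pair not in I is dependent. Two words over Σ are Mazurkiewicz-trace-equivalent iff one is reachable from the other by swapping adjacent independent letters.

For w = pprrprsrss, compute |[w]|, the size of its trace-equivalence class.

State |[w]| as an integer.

20

#0=p has no predecessor
#1=p depends on [0:p]
#2=r has no predecessor
#3=r depends on [2:r]
#4=p depends on [1:p]
#5=r depends on [3:r]
#6=s depends on [4:p, 5:r]
#7=r depends on [6:s]
#8=s depends on [7:r]
#9=s depends on [8:s]
sources: [0:p, 2:r]
N(rest) = Σ N(rest − s) over sources s of rest; N(one piece) = 1:
  size 1 → [9]=1
  size 2 → [8,9]=1
  size 3 → [7,8,9]=1
  size 4 → [6,7,8,9]=1
  size 5 → [4,6,7,8,9]=1  [5,6,7,8,9]=1
  size 6 → [1,4,6,7,8,9]=1  [3,5,6,7,8,9]=1  [4,5,6,7,8,9]=2
  size 7 → [0,1,4,6,7,8,9]=1  [1,4,5,6,7,8,9]=3  [2,3,5,6,7,8,9]=1  [3,4,5,6,7,8,9]=3
  size 8 → [0,1,4,5,6,7,8,9]=4  [1,3,4,5,6,7,8,9]=6  [2,3,4,5,6,7,8,9]=4
  first=0(p) contributes 10
  first=2(r) contributes 10
|[w]| = 20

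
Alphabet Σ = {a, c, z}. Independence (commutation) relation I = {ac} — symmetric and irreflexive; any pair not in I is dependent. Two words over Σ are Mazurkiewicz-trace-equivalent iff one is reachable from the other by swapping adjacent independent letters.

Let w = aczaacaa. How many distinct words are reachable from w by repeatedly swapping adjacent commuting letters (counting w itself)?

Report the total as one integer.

piece 0:a — minimal
piece 1:c — minimal
piece 2:z rests on {0:a, 1:c}
piece 3:a rests on {2:z}
piece 4:a rests on {3:a}
piece 5:c rests on {2:z}
piece 6:a rests on {4:a}
piece 7:a rests on {6:a}
minimal pieces: {0:a, 1:c}
ways to finish when only these pieces remain (= sum over removing one remaining piece with nothing left below it):
  1 left: {5}→1  {7}→1
  2 left: {5,7}→2  {6,7}→1
  3 left: {4,6,7}→1  {5,6,7}→3
  4 left: {3,4,6,7}→1  {4,5,6,7}→4
  5 left: {3,4,5,6,7}→5
  6 left: {2,3,4,5,6,7}→5
  placing 0:a first → 5 extensions
  placing 1:c first → 5 extensions
total linear extensions = 10

10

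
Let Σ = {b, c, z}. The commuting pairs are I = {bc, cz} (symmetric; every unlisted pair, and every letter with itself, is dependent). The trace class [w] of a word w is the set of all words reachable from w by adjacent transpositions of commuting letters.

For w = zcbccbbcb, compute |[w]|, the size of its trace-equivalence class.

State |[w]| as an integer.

drop 0:z onto floor
drop 1:c onto floor
drop 2:b onto {0:z}
drop 3:c onto {1:c}
drop 4:c onto {3:c}
drop 5:b onto {2:b}
drop 6:b onto {5:b}
drop 7:c onto {4:c}
drop 8:b onto {6:b}
ground layer = {0:z, 1:c}
drop-orders for the pieces not yet dropped (sum over which currently-grounded one goes next):
  1 to go: {7} 1  {8} 1
  2 to go: {4,7} 1  {6,8} 1  {7,8} 2
  3 to go: {3,4,7} 1  {4,7,8} 3  {5,6,8} 1  {6,7,8} 3
  4 to go: {1,3,4,7} 1  {2,5,6,8} 1  {3,4,7,8} 4  {4,6,7,8} 6  {5,6,7,8} 4
  5 to go: {0,2,5,6,8} 1  {1,3,4,7,8} 5  {2,5,6,7,8} 5  {3,4,6,7,8} 10  {4,5,6,7,8} 10
  6 to go: {0,2,5,6,7,8} 6  {1,3,4,6,7,8} 15  {2,4,5,6,7,8} 15  {3,4,5,6,7,8} 20
  7 to go: {0,2,4,5,6,7,8} 21  {1,3,4,5,6,7,8} 35  {2,3,4,5,6,7,8} 35
  if 0:z drops first: 70 orders
  if 1:c drops first: 56 orders
heap linearizations: 126

126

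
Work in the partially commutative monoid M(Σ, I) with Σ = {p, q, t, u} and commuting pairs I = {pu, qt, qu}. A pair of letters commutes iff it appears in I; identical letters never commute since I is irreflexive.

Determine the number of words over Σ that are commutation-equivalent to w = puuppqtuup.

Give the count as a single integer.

0(p) covers ∅
1(u) covers ∅
2(u) covers 1:u
3(p) covers 0:p
4(p) covers 3:p
5(q) covers 4:p
6(t) covers 2:u, 4:p
7(u) covers 6:t
8(u) covers 7:u
9(p) covers 5:q, 6:t
floor of heap: 0:p, 1:u
completions by unplaced set U, small U first (add the entries for U minus each lowest piece of U):
  |U|=1: {8}:1  {9}:1
  |U|=2: {5,9}:1  {7,8}:1  {8,9}:2
  |U|=3: {5,8,9}:3  {7,8,9}:3
  |U|=4: {5,7,8,9}:6  {6,7,8,9}:3
  |U|=5: {2,6,7,8,9}:3  {5,6,7,8,9}:9
  |U|=6: {1,2,6,7,8,9}:3  {2,5,6,7,8,9}:12  {4,5,6,7,8,9}:9
  |U|=7: {1,2,5,6,7,8,9}:15  {2,4,5,6,7,8,9}:21  {3,4,5,6,7,8,9}:9
  |U|=8: {0,3,4,5,6,7,8,9}:9  {1,2,4,5,6,7,8,9}:36  {2,3,4,5,6,7,8,9}:30
  start at 0(p): 66
  start at 1(u): 39
sum over floor = 105

105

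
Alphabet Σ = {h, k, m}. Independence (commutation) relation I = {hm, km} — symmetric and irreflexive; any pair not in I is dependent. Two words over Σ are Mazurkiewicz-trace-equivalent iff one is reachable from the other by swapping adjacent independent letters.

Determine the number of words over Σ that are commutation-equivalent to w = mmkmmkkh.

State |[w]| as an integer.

70

piece 0:m — minimal
piece 1:m rests on {0:m}
piece 2:k — minimal
piece 3:m rests on {1:m}
piece 4:m rests on {3:m}
piece 5:k rests on {2:k}
piece 6:k rests on {5:k}
piece 7:h rests on {6:k}
minimal pieces: {0:m, 2:k}
ways to finish when only these pieces remain (= sum over removing one remaining piece with nothing left below it):
  1 left: {4}→1  {7}→1
  2 left: {3,4}→1  {4,7}→2  {6,7}→1
  3 left: {1,3,4}→1  {3,4,7}→3  {4,6,7}→3  {5,6,7}→1
  4 left: {0,1,3,4}→1  {1,3,4,7}→4  {2,5,6,7}→1  {3,4,6,7}→6  {4,5,6,7}→4
  5 left: {0,1,3,4,7}→5  {1,3,4,6,7}→10  {2,4,5,6,7}→5  {3,4,5,6,7}→10
  6 left: {0,1,3,4,6,7}→15  {1,3,4,5,6,7}→20  {2,3,4,5,6,7}→15
  placing 0:m first → 35 extensions
  placing 2:k first → 35 extensions
total linear extensions = 70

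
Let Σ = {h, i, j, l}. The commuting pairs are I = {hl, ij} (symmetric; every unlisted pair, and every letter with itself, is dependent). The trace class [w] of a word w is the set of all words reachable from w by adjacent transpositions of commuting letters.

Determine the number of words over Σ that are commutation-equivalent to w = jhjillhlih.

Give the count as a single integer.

8

#0=j has no predecessor
#1=h depends on [0:j]
#2=j depends on [1:h]
#3=i depends on [1:h]
#4=l depends on [2:j, 3:i]
#5=l depends on [4:l]
#6=h depends on [2:j, 3:i]
#7=l depends on [5:l]
#8=i depends on [6:h, 7:l]
#9=h depends on [8:i]
sources: [0:j]
N(rest) = Σ N(rest − s) over sources s of rest; N(one piece) = 1:
  size 1 → [9]=1
  size 2 → [8,9]=1
  size 3 → [6,8,9]=1  [7,8,9]=1
  size 4 → [5,7,8,9]=1  [6,7,8,9]=2
  size 5 → [4,5,7,8,9]=1  [5,6,7,8,9]=3
  size 6 → [4,5,6,7,8,9]=4
  size 7 → [2,4,5,6,7,8,9]=4  [3,4,5,6,7,8,9]=4
  size 8 → [2,3,4,5,6,7,8,9]=8
  first=0(j) contributes 8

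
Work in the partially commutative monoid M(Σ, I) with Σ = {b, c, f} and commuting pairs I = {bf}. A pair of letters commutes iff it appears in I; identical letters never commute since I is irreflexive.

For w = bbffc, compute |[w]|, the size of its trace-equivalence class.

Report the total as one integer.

6

drop 0:b onto floor
drop 1:b onto {0:b}
drop 2:f onto floor
drop 3:f onto {2:f}
drop 4:c onto {1:b, 3:f}
ground layer = {0:b, 2:f}
drop-orders for the pieces not yet dropped (sum over which currently-grounded one goes next):
  1 to go: {4} 1
  2 to go: {1,4} 1  {3,4} 1
  3 to go: {0,1,4} 1  {1,3,4} 2  {2,3,4} 1
  if 0:b drops first: 3 orders
  if 2:f drops first: 3 orders
heap linearizations: 6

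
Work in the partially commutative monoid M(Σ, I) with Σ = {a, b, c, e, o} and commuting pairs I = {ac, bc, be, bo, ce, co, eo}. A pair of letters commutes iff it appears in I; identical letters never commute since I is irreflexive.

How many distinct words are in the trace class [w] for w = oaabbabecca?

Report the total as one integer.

110

0(o) covers ∅
1(a) covers 0:o
2(a) covers 1:a
3(b) covers 2:a
4(b) covers 3:b
5(a) covers 4:b
6(b) covers 5:a
7(e) covers 5:a
8(c) covers ∅
9(c) covers 8:c
10(a) covers 6:b, 7:e
floor of heap: 0:o, 8:c
completions by unplaced set U, small U first (add the entries for U minus each lowest piece of U):
  |U|=1: {9}:1  {10}:1
  |U|=2: {6,10}:1  {7,10}:1  {8,9}:1  {9,10}:2
  |U|=3: {6,7,10}:2  {6,9,10}:3  {7,9,10}:3  {8,9,10}:3
  |U|=4: {5,6,7,10}:2  {6,7,9,10}:8  {6,8,9,10}:6  {7,8,9,10}:6
  |U|=5: {4,5,6,7,10}:2  {5,6,7,9,10}:10  {6,7,8,9,10}:20
  |U|=6: {3,4,5,6,7,10}:2  {4,5,6,7,9,10}:12  {5,6,7,8,9,10}:30
  |U|=7: {2,3,4,5,6,7,10}:2  {3,4,5,6,7,9,10}:14  {4,5,6,7,8,9,10}:42
  |U|=8: {1,2,3,4,5,6,7,10}:2  {2,3,4,5,6,7,9,10}:16  {3,4,5,6,7,8,9,10}:56
  |U|=9: {0,1,2,3,4,5,6,7,10}:2  {1,2,3,4,5,6,7,9,10}:18  {2,3,4,5,6,7,8,9,10}:72
  start at 0(o): 90
  start at 8(c): 20
sum over floor = 110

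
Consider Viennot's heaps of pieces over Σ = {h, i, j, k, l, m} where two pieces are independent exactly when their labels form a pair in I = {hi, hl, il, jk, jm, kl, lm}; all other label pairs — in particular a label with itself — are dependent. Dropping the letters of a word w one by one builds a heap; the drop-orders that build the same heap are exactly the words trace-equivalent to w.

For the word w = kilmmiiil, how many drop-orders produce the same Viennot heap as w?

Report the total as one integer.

36

piece 0:k — minimal
piece 1:i rests on {0:k}
piece 2:l — minimal
piece 3:m rests on {1:i}
piece 4:m rests on {3:m}
piece 5:i rests on {4:m}
piece 6:i rests on {5:i}
piece 7:i rests on {6:i}
piece 8:l rests on {2:l}
minimal pieces: {0:k, 2:l}
ways to finish when only these pieces remain (= sum over removing one remaining piece with nothing left below it):
  1 left: {7}→1  {8}→1
  2 left: {2,8}→1  {6,7}→1  {7,8}→2
  3 left: {2,7,8}→3  {5,6,7}→1  {6,7,8}→3
  4 left: {2,6,7,8}→6  {4,5,6,7}→1  {5,6,7,8}→4
  5 left: {2,5,6,7,8}→10  {3,4,5,6,7}→1  {4,5,6,7,8}→5
  6 left: {1,3,4,5,6,7}→1  {2,4,5,6,7,8}→15  {3,4,5,6,7,8}→6
  7 left: {0,1,3,4,5,6,7}→1  {1,3,4,5,6,7,8}→7  {2,3,4,5,6,7,8}→21
  placing 0:k first → 28 extensions
  placing 2:l first → 8 extensions
total linear extensions = 36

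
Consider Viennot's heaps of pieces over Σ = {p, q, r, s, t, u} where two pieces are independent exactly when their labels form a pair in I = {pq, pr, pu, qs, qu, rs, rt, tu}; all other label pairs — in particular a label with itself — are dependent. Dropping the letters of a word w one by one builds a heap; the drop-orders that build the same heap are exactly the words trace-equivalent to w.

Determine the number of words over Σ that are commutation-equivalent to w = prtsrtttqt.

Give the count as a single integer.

28

drop 0:p onto floor
drop 1:r onto floor
drop 2:t onto {0:p}
drop 3:s onto {2:t}
drop 4:r onto {1:r}
drop 5:t onto {3:s}
drop 6:t onto {5:t}
drop 7:t onto {6:t}
drop 8:q onto {4:r, 7:t}
drop 9:t onto {8:q}
ground layer = {0:p, 1:r}
drop-orders for the pieces not yet dropped (sum over which currently-grounded one goes next):
  1 to go: {9} 1
  2 to go: {8,9} 1
  3 to go: {4,8,9} 1  {7,8,9} 1
  4 to go: {1,4,8,9} 1  {4,7,8,9} 2  {6,7,8,9} 1
  5 to go: {1,4,7,8,9} 3  {4,6,7,8,9} 3  {5,6,7,8,9} 1
  6 to go: {1,4,6,7,8,9} 6  {3,5,6,7,8,9} 1  {4,5,6,7,8,9} 4
  7 to go: {1,4,5,6,7,8,9} 10  {2,3,5,6,7,8,9} 1  {3,4,5,6,7,8,9} 5
  8 to go: {0,2,3,5,6,7,8,9} 1  {1,3,4,5,6,7,8,9} 15  {2,3,4,5,6,7,8,9} 6
  if 0:p drops first: 21 orders
  if 1:r drops first: 7 orders
heap linearizations: 28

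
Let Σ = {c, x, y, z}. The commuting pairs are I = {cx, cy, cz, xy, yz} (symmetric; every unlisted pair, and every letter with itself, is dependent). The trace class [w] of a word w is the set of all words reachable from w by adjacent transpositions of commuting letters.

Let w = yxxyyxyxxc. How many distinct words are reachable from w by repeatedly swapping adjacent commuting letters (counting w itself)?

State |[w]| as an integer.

1260

#0=y has no predecessor
#1=x has no predecessor
#2=x depends on [1:x]
#3=y depends on [0:y]
#4=y depends on [3:y]
#5=x depends on [2:x]
#6=y depends on [4:y]
#7=x depends on [5:x]
#8=x depends on [7:x]
#9=c has no predecessor
sources: [0:y, 1:x, 9:c]
N(rest) = Σ N(rest − s) over sources s of rest; N(one piece) = 1:
  size 1 → [6]=1  [8]=1  [9]=1
  size 2 → [4,6]=1  [6,8]=2  [6,9]=2  [7,8]=1  [8,9]=2
  size 3 → [3,4,6]=1  [4,6,8]=3  [4,6,9]=3  [5,7,8]=1  [6,7,8]=3  [6,8,9]=6  [7,8,9]=3
  size 4 → [0,3,4,6]=1  [2,5,7,8]=1  [3,4,6,8]=4  [3,4,6,9]=4  [4,6,7,8]=6  [4,6,8,9]=12  [5,6,7,8]=4  [5,7,8,9]=4  [6,7,8,9]=12
  size 5 → [0,3,4,6,8]=5  [0,3,4,6,9]=5  [1,2,5,7,8]=1  [2,5,6,7,8]=5  [2,5,7,8,9]=5  [3,4,6,7,8]=10  [3,4,6,8,9]=20  [4,5,6,7,8]=10  [4,6,7,8,9]=30  [5,6,7,8,9]=20
  size 6 → [0,3,4,6,7,8]=15  [0,3,4,6,8,9]=30  [1,2,5,6,7,8]=6  [1,2,5,7,8,9]=6  [2,4,5,6,7,8]=15  [2,5,6,7,8,9]=30  [3,4,5,6,7,8]=20  [3,4,6,7,8,9]=60  [4,5,6,7,8,9]=60
  size 7 → [0,3,4,5,6,7,8]=35  [0,3,4,6,7,8,9]=105  [1,2,4,5,6,7,8]=21  [1,2,5,6,7,8,9]=42  [2,3,4,5,6,7,8]=35  [2,4,5,6,7,8,9]=105  [3,4,5,6,7,8,9]=140
  size 8 → [0,2,3,4,5,6,7,8]=70  [0,3,4,5,6,7,8,9]=280  [1,2,3,4,5,6,7,8]=56  [1,2,4,5,6,7,8,9]=168  [2,3,4,5,6,7,8,9]=280
  first=0(y) contributes 504
  first=1(x) contributes 630
  first=9(c) contributes 126
|[w]| = 1260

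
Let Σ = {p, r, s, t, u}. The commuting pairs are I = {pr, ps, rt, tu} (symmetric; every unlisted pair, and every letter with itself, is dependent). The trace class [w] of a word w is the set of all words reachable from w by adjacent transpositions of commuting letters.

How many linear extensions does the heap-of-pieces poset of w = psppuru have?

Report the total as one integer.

#0=p has no predecessor
#1=s has no predecessor
#2=p depends on [0:p]
#3=p depends on [2:p]
#4=u depends on [1:s, 3:p]
#5=r depends on [4:u]
#6=u depends on [5:r]
sources: [0:p, 1:s]
N(rest) = Σ N(rest − s) over sources s of rest; N(one piece) = 1:
  size 1 → [6]=1
  size 2 → [5,6]=1
  size 3 → [4,5,6]=1
  size 4 → [1,4,5,6]=1  [3,4,5,6]=1
  size 5 → [1,3,4,5,6]=2  [2,3,4,5,6]=1
  first=0(p) contributes 3
  first=1(s) contributes 1
|[w]| = 4

4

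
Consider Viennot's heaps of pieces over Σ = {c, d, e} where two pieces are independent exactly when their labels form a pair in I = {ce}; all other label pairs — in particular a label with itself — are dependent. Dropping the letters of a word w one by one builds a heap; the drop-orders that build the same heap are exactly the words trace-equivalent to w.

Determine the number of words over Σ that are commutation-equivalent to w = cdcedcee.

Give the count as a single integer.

6

#0=c has no predecessor
#1=d depends on [0:c]
#2=c depends on [1:d]
#3=e depends on [1:d]
#4=d depends on [2:c, 3:e]
#5=c depends on [4:d]
#6=e depends on [4:d]
#7=e depends on [6:e]
sources: [0:c]
N(rest) = Σ N(rest − s) over sources s of rest; N(one piece) = 1:
  size 1 → [5]=1  [7]=1
  size 2 → [5,7]=2  [6,7]=1
  size 3 → [5,6,7]=3
  size 4 → [4,5,6,7]=3
  size 5 → [2,4,5,6,7]=3  [3,4,5,6,7]=3
  size 6 → [2,3,4,5,6,7]=6
  first=0(c) contributes 6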